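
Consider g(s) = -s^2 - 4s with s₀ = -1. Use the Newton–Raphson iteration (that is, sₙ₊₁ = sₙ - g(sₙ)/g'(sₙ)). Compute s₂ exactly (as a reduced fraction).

1/20

g'(s) = -2s - 4.
g(-1) = 3, g'(-1) = -2, so s₁ = (-1) - 3/(-2) = 1/2.
g(1/2) = -9/4, g'(1/2) = -5, so s₂ = (1/2) - (-9/4)/(-5) = 1/20.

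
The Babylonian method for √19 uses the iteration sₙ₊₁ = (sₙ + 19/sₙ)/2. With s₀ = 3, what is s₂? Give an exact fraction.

s₁ = (3 + 19/3)/2 = 14/3.
s₂ = (14/3 + 19/(14/3))/2 = 367/84.

367/84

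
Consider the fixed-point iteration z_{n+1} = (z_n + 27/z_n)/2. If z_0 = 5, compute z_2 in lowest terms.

1351/260

z_1 = (5 + 27/5)/2 = 26/5.
z_2 = (26/5 + 27/(26/5))/2 = 1351/260.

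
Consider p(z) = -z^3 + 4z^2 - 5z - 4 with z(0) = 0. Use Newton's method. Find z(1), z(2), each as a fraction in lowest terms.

p'(z) = -3z^2 + 8z - 5.
p(0) = -4, p'(0) = -5, so z(1) = 0 - (-4)/(-5) = -4/5.
p(-4/5) = 384/125, p'(-4/5) = -333/25, so z(2) = (-4/5) - (384/125)/(-333/25) = -316/555.

z(1) = -4/5, z(2) = -316/555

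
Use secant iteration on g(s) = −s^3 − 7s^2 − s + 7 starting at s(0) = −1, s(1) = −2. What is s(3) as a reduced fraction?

g(−1) = 2, g(−2) = −11. s(2) = (−2) − (−11)·((−2) − (−1))/((−11) − 2) = −15/13.
g(−2) = −11, g(−15/13) = 814/2197. s(3) = (−15/13) − (814/2197)·((−15/13) − (−2))/((814/2197) − (−11)) = −2683/2271.

−2683/2271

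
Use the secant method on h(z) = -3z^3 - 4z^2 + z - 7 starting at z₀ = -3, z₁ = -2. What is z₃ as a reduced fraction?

h(-3) = 35, h(-2) = -1. z₂ = (-2) - (-1)·((-2) - (-3))/((-1) - 35) = -73/36.
h(-2) = -1, h(-73/36) = -7175/15552. z₃ = (-73/36) - (-7175/15552)·((-73/36) - (-2))/((-7175/15552) - (-1)) = -17186/8377.

-17186/8377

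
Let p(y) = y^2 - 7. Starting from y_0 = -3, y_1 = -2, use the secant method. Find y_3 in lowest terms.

-61/23

p(-3) = 2, p(-2) = -3. y_2 = (-2) - (-3)·((-2) - (-3))/((-3) - 2) = -13/5.
p(-2) = -3, p(-13/5) = -6/25. y_3 = (-13/5) - (-6/25)·((-13/5) - (-2))/((-6/25) - (-3)) = -61/23.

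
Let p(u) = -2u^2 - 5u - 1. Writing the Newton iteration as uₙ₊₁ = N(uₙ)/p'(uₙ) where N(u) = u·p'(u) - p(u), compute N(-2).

-7

p'(u) = -4u - 5.
N(u) = u·p'(u) - p(u) = u·(-4u - 5) - (-2u^2 - 5u - 1) = -2u^2 + 1.
N(-2) = -7.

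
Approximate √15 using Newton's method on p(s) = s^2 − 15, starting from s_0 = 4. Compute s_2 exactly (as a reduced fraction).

1921/496

p'(s) = 2s.
p(4) = 1, p'(4) = 8, so s_1 = 4 − 1/8 = 31/8.
p(31/8) = 1/64, p'(31/8) = 31/4, so s_2 = (31/8) − (1/64)/(31/4) = 1921/496.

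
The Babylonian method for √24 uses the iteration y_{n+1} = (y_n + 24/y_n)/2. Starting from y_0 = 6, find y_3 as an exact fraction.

4801/980

y_1 = (6 + 24/6)/2 = 5.
y_2 = (5 + 24/5)/2 = 49/10.
y_3 = (49/10 + 24/(49/10))/2 = 4801/980.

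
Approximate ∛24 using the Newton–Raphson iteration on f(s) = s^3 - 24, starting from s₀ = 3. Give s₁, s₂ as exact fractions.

s₁ = 26/9, s₂ = 13162/4563

f'(s) = 3s^2.
f(3) = 3, f'(3) = 27, so s₁ = 3 - 3/27 = 26/9.
f(26/9) = 80/729, f'(26/9) = 676/27, so s₂ = (26/9) - (80/729)/(676/27) = 13162/4563.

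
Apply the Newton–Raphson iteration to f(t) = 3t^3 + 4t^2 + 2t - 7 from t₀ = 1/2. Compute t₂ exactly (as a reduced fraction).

74501/82291

f'(t) = 9t^2 + 8t + 2.
f(1/2) = -37/8, f'(1/2) = 33/4, so t₁ = (1/2) - (-37/8)/(33/4) = 35/33.
f(35/33) = 38332/11979, f'(35/33) = 7481/363, so t₂ = (35/33) - (38332/11979)/(7481/363) = 74501/82291.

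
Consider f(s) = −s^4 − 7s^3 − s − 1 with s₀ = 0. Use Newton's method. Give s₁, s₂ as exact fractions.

f'(s) = −4s^3 − 21s^2 − 1.
f(0) = −1, f'(0) = −1, so s₁ = 0 − (−1)/(−1) = −1.
f(−1) = 6, f'(−1) = −18, so s₂ = (−1) − 6/(−18) = −2/3.

s₁ = −1, s₂ = −2/3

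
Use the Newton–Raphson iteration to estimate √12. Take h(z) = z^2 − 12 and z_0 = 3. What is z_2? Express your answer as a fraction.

97/28

h'(z) = 2z.
h(3) = −3, h'(3) = 6, so z_1 = 3 − (−3)/6 = 7/2.
h(7/2) = 1/4, h'(7/2) = 7, so z_2 = (7/2) − (1/4)/7 = 97/28.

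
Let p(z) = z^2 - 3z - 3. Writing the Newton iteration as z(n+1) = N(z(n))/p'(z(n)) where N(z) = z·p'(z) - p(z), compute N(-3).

12

p'(z) = 2z - 3.
N(z) = z·p'(z) - p(z) = z·(2z - 3) - (z^2 - 3z - 3) = z^2 + 3.
N(-3) = 12.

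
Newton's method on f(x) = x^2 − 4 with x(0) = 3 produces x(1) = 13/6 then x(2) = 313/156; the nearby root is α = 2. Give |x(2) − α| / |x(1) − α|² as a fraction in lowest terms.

x(1) − α = 13/6 − 2 = 1/6, so |x(1) − α| = 1/6.
x(2) − α = 313/156 − 2 = 1/156, so |x(2) − α| = 1/156.
|x(1) − α|² = 1/36.
Ratio = (1/156) / (1/36) = 3/13.

3/13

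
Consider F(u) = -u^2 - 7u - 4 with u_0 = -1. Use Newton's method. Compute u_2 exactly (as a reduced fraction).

F'(u) = -2u - 7.
F(-1) = 2, F'(-1) = -5, so u_1 = (-1) - 2/(-5) = -3/5.
F(-3/5) = -4/25, F'(-3/5) = -29/5, so u_2 = (-3/5) - (-4/25)/(-29/5) = -91/145.

-91/145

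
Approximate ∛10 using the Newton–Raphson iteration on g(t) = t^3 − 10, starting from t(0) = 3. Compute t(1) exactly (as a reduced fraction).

64/27

g'(t) = 3t^2.
g(3) = 17, g'(3) = 27, so t(1) = 3 − 17/27 = 64/27.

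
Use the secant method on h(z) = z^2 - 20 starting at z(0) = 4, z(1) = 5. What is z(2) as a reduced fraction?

40/9

h(4) = -4, h(5) = 5. z(2) = 5 - 5·(5 - 4)/(5 - (-4)) = 40/9.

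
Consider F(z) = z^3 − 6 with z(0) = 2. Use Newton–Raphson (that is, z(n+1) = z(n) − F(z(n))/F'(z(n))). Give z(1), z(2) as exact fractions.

F'(z) = 3z^2.
F(2) = 2, F'(2) = 12, so z(1) = 2 − 2/12 = 11/6.
F(11/6) = 35/216, F'(11/6) = 121/12, so z(2) = (11/6) − (35/216)/(121/12) = 1979/1089.

z(1) = 11/6, z(2) = 1979/1089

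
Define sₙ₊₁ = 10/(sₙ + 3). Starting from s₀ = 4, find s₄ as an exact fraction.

s₁ = 10/(4 + 3) = 10/7.
s₂ = 10/(10/7 + 3) = 70/31.
s₃ = 10/(70/31 + 3) = 310/163.
s₄ = 10/(310/163 + 3) = 1630/799.

1630/799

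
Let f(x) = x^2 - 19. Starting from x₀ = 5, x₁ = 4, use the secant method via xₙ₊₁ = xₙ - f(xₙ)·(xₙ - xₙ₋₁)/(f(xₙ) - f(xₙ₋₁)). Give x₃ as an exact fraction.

109/25

f(5) = 6, f(4) = -3. x₂ = 4 - (-3)·(4 - 5)/((-3) - 6) = 13/3.
f(4) = -3, f(13/3) = -2/9. x₃ = (13/3) - (-2/9)·((13/3) - 4)/((-2/9) - (-3)) = 109/25.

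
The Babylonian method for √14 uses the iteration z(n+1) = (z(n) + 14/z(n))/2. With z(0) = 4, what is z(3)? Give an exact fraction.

403201/107760

z(1) = (4 + 14/4)/2 = 15/4.
z(2) = (15/4 + 14/(15/4))/2 = 449/120.
z(3) = (449/120 + 14/(449/120))/2 = 403201/107760.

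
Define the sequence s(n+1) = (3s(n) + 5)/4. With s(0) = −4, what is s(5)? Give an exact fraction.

s(1) = (3·(−4) + 5)/4 = −7/4.
s(2) = (3·(−7/4) + 5)/4 = −1/16.
s(3) = (3·(−1/16) + 5)/4 = 77/64.
s(4) = (3·(77/64) + 5)/4 = 551/256.
s(5) = (3·(551/256) + 5)/4 = 2933/1024.

2933/1024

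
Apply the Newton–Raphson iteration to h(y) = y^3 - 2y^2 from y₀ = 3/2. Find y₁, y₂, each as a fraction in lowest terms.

h'(y) = 3y^2 - 4y.
h(3/2) = -9/8, h'(3/2) = 3/4, so y₁ = (3/2) - (-9/8)/(3/4) = 3.
h(3) = 9, h'(3) = 15, so y₂ = 3 - 9/15 = 12/5.

y₁ = 3, y₂ = 12/5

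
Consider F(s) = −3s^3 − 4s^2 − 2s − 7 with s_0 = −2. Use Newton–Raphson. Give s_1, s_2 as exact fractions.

s_1 = −39/22, s_2 = −148301/85723

F'(s) = −9s^2 − 8s − 2.
F(−2) = 5, F'(−2) = −22, so s_1 = (−2) − 5/(−22) = −39/22.
F(−39/22) = 7325/10648, F'(−39/22) = −7793/484, so s_2 = (−39/22) − (7325/10648)/(−7793/484) = −148301/85723.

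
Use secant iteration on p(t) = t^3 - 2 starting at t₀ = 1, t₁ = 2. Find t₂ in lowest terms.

8/7

p(1) = -1, p(2) = 6. t₂ = 2 - 6·(2 - 1)/(6 - (-1)) = 8/7.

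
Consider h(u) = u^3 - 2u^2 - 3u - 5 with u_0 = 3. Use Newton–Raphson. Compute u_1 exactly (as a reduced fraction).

h'(u) = 3u^2 - 4u - 3.
h(3) = -5, h'(3) = 12, so u_1 = 3 - (-5)/12 = 41/12.

41/12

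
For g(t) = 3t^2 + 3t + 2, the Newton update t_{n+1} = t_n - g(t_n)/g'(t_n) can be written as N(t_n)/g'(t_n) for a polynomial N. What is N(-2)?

10

g'(t) = 6t + 3.
N(t) = t·g'(t) - g(t) = t·(6t + 3) - (3t^2 + 3t + 2) = 3t^2 - 2.
N(-2) = 10.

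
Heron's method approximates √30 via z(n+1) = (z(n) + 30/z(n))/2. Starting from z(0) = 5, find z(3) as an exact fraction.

116161/21208

z(1) = (5 + 30/5)/2 = 11/2.
z(2) = (11/2 + 30/(11/2))/2 = 241/44.
z(3) = (241/44 + 30/(241/44))/2 = 116161/21208.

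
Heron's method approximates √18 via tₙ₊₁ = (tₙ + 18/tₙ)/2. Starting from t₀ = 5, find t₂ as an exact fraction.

3649/860

t₁ = (5 + 18/5)/2 = 43/10.
t₂ = (43/10 + 18/(43/10))/2 = 3649/860.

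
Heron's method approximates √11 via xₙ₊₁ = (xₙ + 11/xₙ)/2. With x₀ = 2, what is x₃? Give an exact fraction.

319201/96240

x₁ = (2 + 11/2)/2 = 15/4.
x₂ = (15/4 + 11/(15/4))/2 = 401/120.
x₃ = (401/120 + 11/(401/120))/2 = 319201/96240.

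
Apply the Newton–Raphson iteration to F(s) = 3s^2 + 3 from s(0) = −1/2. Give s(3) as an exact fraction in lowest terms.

527/336

F'(s) = 6s.
F(−1/2) = 15/4, F'(−1/2) = −3, so s(1) = (−1/2) − (15/4)/(−3) = 3/4.
F(3/4) = 75/16, F'(3/4) = 9/2, so s(2) = (3/4) − (75/16)/(9/2) = −7/24.
F(−7/24) = 625/192, F'(−7/24) = −7/4, so s(3) = (−7/24) − (625/192)/(−7/4) = 527/336.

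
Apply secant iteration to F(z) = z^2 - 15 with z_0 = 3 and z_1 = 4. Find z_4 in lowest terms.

1921/496

F(3) = -6, F(4) = 1. z_2 = 4 - 1·(4 - 3)/(1 - (-6)) = 27/7.
F(4) = 1, F(27/7) = -6/49. z_3 = (27/7) - (-6/49)·((27/7) - 4)/((-6/49) - 1) = 213/55.
F(27/7) = -6/49, F(213/55) = -6/3025. z_4 = (213/55) - (-6/3025)·((213/55) - (27/7))/((-6/3025) - (-6/49)) = 1921/496.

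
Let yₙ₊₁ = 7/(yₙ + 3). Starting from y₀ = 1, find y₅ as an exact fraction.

y₁ = 7/(1 + 3) = 7/4.
y₂ = 7/(7/4 + 3) = 28/19.
y₃ = 7/(28/19 + 3) = 133/85.
y₄ = 7/(133/85 + 3) = 595/388.
y₅ = 7/(595/388 + 3) = 2716/1759.

2716/1759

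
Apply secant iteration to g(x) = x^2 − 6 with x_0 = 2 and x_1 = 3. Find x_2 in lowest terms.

g(2) = −2, g(3) = 3. x_2 = 3 − 3·(3 − 2)/(3 − (−2)) = 12/5.

12/5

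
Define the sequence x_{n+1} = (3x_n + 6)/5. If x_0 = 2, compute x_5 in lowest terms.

x_1 = (3·2 + 6)/5 = 12/5.
x_2 = (3·(12/5) + 6)/5 = 66/25.
x_3 = (3·(66/25) + 6)/5 = 348/125.
x_4 = (3·(348/125) + 6)/5 = 1794/625.
x_5 = (3·(1794/625) + 6)/5 = 9132/3125.

9132/3125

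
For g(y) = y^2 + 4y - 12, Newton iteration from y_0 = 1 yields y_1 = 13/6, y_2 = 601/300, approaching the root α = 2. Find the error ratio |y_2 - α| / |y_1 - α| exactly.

y_1 - α = 13/6 - 2 = 1/6, so |y_1 - α| = 1/6.
y_2 - α = 601/300 - 2 = 1/300, so |y_2 - α| = 1/300.
Ratio = (1/300) / (1/6) = 1/50.

1/50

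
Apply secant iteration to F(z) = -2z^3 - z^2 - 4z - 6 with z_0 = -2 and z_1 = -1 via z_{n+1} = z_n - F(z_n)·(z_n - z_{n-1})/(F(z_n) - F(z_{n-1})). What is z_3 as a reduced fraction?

F(-2) = 14, F(-1) = -1. z_2 = (-1) - (-1)·((-1) - (-2))/((-1) - 14) = -16/15.
F(-1) = -1, F(-16/15) = -1498/3375. z_3 = (-16/15) - (-1498/3375)·((-16/15) - (-1))/((-1498/3375) - (-1)) = -2102/1877.

-2102/1877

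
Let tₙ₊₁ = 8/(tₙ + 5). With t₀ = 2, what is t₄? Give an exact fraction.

2168/1699

t₁ = 8/(2 + 5) = 8/7.
t₂ = 8/(8/7 + 5) = 56/43.
t₃ = 8/(56/43 + 5) = 344/271.
t₄ = 8/(344/271 + 5) = 2168/1699.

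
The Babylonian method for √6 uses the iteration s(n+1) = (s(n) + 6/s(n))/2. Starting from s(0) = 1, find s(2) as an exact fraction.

s(1) = (1 + 6/1)/2 = 7/2.
s(2) = (7/2 + 6/(7/2))/2 = 73/28.

73/28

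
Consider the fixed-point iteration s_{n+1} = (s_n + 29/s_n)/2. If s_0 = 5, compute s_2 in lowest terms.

727/135

s_1 = (5 + 29/5)/2 = 27/5.
s_2 = (27/5 + 29/(27/5))/2 = 727/135.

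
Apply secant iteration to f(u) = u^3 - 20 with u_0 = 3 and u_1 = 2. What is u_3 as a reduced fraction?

1335/487

f(3) = 7, f(2) = -12. u_2 = 2 - (-12)·(2 - 3)/((-12) - 7) = 50/19.
f(2) = -12, f(50/19) = -12180/6859. u_3 = (50/19) - (-12180/6859)·((50/19) - 2)/((-12180/6859) - (-12)) = 1335/487.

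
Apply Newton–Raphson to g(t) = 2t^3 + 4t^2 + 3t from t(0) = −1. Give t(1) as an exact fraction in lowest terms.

0

g'(t) = 6t^2 + 8t + 3.
g(−1) = −1, g'(−1) = 1, so t(1) = (−1) − (−1)/1 = 0.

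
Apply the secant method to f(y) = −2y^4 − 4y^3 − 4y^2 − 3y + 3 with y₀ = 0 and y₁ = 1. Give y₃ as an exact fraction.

f(0) = 3, f(1) = −10. y₂ = 1 − (−10)·(1 − 0)/((−10) − 3) = 3/13.
f(1) = −10, f(3/13) = 58260/28561. y₃ = (3/13) − (58260/28561)·((3/13) − 1)/((58260/28561) − (−10)) = 12417/34387.

12417/34387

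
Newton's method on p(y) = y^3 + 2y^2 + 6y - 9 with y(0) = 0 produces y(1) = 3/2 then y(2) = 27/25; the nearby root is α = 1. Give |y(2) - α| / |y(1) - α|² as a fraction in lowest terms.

y(1) - α = 3/2 - 1 = 1/2, so |y(1) - α| = 1/2.
y(2) - α = 27/25 - 1 = 2/25, so |y(2) - α| = 2/25.
|y(1) - α|² = 1/4.
Ratio = (2/25) / (1/4) = 8/25.

8/25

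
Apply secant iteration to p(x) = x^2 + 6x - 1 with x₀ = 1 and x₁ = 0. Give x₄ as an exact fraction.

154/949

p(1) = 6, p(0) = -1. x₂ = 0 - (-1)·(0 - 1)/((-1) - 6) = 1/7.
p(0) = -1, p(1/7) = -6/49. x₃ = (1/7) - (-6/49)·((1/7) - 0)/((-6/49) - (-1)) = 7/43.
p(1/7) = -6/49, p(7/43) = 6/1849. x₄ = (7/43) - (6/1849)·((7/43) - (1/7))/((6/1849) - (-6/49)) = 154/949.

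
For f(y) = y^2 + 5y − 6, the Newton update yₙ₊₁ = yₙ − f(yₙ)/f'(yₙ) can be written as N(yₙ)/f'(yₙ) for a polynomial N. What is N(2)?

10

f'(y) = 2y + 5.
N(y) = y·f'(y) − f(y) = y·(2y + 5) − (y^2 + 5y − 6) = y^2 + 6.
N(2) = 10.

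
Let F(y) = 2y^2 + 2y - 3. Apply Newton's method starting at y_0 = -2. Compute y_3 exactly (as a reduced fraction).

-44449/24384

F'(y) = 4y + 2.
F(-2) = 1, F'(-2) = -6, so y_1 = (-2) - 1/(-6) = -11/6.
F(-11/6) = 1/18, F'(-11/6) = -16/3, so y_2 = (-11/6) - (1/18)/(-16/3) = -175/96.
F(-175/96) = 1/4608, F'(-175/96) = -127/24, so y_3 = (-175/96) - (1/4608)/(-127/24) = -44449/24384.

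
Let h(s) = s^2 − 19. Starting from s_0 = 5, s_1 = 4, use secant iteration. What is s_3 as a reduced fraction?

h(5) = 6, h(4) = −3. s_2 = 4 − (−3)·(4 − 5)/((−3) − 6) = 13/3.
h(4) = −3, h(13/3) = −2/9. s_3 = (13/3) − (−2/9)·((13/3) − 4)/((−2/9) − (−3)) = 109/25.

109/25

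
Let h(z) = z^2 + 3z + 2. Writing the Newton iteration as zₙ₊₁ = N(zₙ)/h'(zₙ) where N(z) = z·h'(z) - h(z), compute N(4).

14

h'(z) = 2z + 3.
N(z) = z·h'(z) - h(z) = z·(2z + 3) - (z^2 + 3z + 2) = z^2 - 2.
N(4) = 14.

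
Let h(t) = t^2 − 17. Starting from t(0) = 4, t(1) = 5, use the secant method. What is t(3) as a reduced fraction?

169/41

h(4) = −1, h(5) = 8. t(2) = 5 − 8·(5 − 4)/(8 − (−1)) = 37/9.
h(5) = 8, h(37/9) = −8/81. t(3) = (37/9) − (−8/81)·((37/9) − 5)/((−8/81) − 8) = 169/41.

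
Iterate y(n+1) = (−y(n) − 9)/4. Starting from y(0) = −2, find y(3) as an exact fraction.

−115/64

y(1) = (−(−2) − 9)/4 = −7/4.
y(2) = (−(−7/4) − 9)/4 = −29/16.
y(3) = (−(−29/16) − 9)/4 = −115/64.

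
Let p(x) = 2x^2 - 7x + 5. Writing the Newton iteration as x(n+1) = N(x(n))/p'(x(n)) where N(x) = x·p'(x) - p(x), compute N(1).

p'(x) = 4x - 7.
N(x) = x·p'(x) - p(x) = x·(4x - 7) - (2x^2 - 7x + 5) = 2x^2 - 5.
N(1) = -3.

-3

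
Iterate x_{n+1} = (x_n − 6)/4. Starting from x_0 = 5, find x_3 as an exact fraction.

x_1 = (5 − 6)/4 = −1/4.
x_2 = ((−1/4) − 6)/4 = −25/16.
x_3 = ((−25/16) − 6)/4 = −121/64.

−121/64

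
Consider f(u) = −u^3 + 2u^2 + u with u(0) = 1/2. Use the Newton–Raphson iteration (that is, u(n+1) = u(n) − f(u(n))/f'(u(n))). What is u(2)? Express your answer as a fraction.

f'(u) = −3u^2 + 4u + 1.
f(1/2) = 7/8, f'(1/2) = 9/4, so u(1) = (1/2) − (7/8)/(9/4) = 1/9.
f(1/9) = 98/729, f'(1/9) = 38/27, so u(2) = (1/9) − (98/729)/(38/27) = 8/513.

8/513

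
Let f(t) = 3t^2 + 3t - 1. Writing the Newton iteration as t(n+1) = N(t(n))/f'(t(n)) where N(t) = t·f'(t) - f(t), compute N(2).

13

f'(t) = 6t + 3.
N(t) = t·f'(t) - f(t) = t·(6t + 3) - (3t^2 + 3t - 1) = 3t^2 + 1.
N(2) = 13.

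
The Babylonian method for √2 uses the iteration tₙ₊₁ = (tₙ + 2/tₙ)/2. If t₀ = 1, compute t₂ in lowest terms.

17/12

t₁ = (1 + 2/1)/2 = 3/2.
t₂ = (3/2 + 2/(3/2))/2 = 17/12.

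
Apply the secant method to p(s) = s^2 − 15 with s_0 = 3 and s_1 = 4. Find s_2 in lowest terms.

p(3) = −6, p(4) = 1. s_2 = 4 − 1·(4 − 3)/(1 − (−6)) = 27/7.

27/7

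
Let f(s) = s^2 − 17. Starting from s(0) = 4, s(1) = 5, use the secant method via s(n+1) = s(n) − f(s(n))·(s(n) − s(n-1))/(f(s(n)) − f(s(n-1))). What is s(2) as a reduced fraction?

f(4) = −1, f(5) = 8. s(2) = 5 − 8·(5 − 4)/(8 − (−1)) = 37/9.

37/9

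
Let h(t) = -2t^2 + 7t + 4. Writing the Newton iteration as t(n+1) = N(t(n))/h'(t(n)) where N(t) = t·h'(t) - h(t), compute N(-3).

-22

h'(t) = -4t + 7.
N(t) = t·h'(t) - h(t) = t·(-4t + 7) - (-2t^2 + 7t + 4) = -2t^2 - 4.
N(-3) = -22.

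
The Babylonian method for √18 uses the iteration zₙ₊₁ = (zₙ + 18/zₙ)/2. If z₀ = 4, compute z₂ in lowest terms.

z₁ = (4 + 18/4)/2 = 17/4.
z₂ = (17/4 + 18/(17/4))/2 = 577/136.

577/136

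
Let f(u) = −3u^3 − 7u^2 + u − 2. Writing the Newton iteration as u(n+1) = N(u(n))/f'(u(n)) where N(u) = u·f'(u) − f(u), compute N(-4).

f'(u) = −9u^2 − 14u + 1.
N(u) = u·f'(u) − f(u) = u·(−9u^2 − 14u + 1) − (−3u^3 − 7u^2 + u − 2) = −6u^3 − 7u^2 + 2.
N(-4) = 274.

274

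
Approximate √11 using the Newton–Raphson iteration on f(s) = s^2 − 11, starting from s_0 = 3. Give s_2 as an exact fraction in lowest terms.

f'(s) = 2s.
f(3) = −2, f'(3) = 6, so s_1 = 3 − (−2)/6 = 10/3.
f(10/3) = 1/9, f'(10/3) = 20/3, so s_2 = (10/3) − (1/9)/(20/3) = 199/60.

199/60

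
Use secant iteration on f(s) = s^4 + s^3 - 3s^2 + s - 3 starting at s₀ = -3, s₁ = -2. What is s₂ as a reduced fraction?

-23/10

f(-3) = 21, f(-2) = -9. s₂ = (-2) - (-9)·((-2) - (-3))/((-9) - 21) = -23/10.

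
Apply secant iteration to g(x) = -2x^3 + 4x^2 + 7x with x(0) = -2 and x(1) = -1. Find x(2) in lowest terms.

g(-2) = 18, g(-1) = -1. x(2) = (-1) - (-1)·((-1) - (-2))/((-1) - 18) = -20/19.

-20/19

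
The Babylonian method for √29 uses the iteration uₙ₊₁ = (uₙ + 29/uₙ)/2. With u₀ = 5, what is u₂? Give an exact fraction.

727/135

u₁ = (5 + 29/5)/2 = 27/5.
u₂ = (27/5 + 29/(27/5))/2 = 727/135.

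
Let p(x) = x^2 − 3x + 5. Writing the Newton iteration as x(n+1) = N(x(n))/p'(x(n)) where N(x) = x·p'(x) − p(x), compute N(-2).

−1

p'(x) = 2x − 3.
N(x) = x·p'(x) − p(x) = x·(2x − 3) − (x^2 − 3x + 5) = x^2 − 5.
N(-2) = −1.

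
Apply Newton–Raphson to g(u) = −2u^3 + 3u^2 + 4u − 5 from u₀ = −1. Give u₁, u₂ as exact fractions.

g'(u) = −6u^2 + 6u + 4.
g(−1) = −4, g'(−1) = −8, so u₁ = (−1) − (−4)/(−8) = −3/2.
g(−3/2) = 5/2, g'(−3/2) = −37/2, so u₂ = (−3/2) − (5/2)/(−37/2) = −101/74.

u₁ = −3/2, u₂ = −101/74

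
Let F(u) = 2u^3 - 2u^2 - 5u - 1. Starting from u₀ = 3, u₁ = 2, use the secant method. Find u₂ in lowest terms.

F(3) = 20, F(2) = -3. u₂ = 2 - (-3)·(2 - 3)/((-3) - 20) = 49/23.

49/23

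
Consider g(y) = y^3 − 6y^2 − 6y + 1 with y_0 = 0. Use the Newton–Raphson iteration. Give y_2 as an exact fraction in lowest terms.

g'(y) = 3y^2 − 12y − 6.
g(0) = 1, g'(0) = −6, so y_1 = 0 − 1/(−6) = 1/6.
g(1/6) = −35/216, g'(1/6) = −95/12, so y_2 = (1/6) − (−35/216)/(−95/12) = 25/171.

25/171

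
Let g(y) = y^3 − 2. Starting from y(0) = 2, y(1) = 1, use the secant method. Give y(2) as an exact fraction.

g(2) = 6, g(1) = −1. y(2) = 1 − (−1)·(1 − 2)/((−1) − 6) = 8/7.

8/7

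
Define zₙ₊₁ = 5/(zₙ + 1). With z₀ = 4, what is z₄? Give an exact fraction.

z₁ = 5/(4 + 1) = 1.
z₂ = 5/(1 + 1) = 5/2.
z₃ = 5/(5/2 + 1) = 10/7.
z₄ = 5/(10/7 + 1) = 35/17.

35/17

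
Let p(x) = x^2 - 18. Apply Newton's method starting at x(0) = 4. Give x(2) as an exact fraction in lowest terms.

577/136

p'(x) = 2x.
p(4) = -2, p'(4) = 8, so x(1) = 4 - (-2)/8 = 17/4.
p(17/4) = 1/16, p'(17/4) = 17/2, so x(2) = (17/4) - (1/16)/(17/2) = 577/136.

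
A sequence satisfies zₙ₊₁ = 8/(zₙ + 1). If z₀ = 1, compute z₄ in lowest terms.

104/53

z₁ = 8/(1 + 1) = 4.
z₂ = 8/(4 + 1) = 8/5.
z₃ = 8/(8/5 + 1) = 40/13.
z₄ = 8/(40/13 + 1) = 104/53.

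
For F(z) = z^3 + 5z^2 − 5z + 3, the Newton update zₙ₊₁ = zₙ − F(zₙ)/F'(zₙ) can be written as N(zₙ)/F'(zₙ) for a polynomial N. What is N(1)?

4

F'(z) = 3z^2 + 10z − 5.
N(z) = z·F'(z) − F(z) = z·(3z^2 + 10z − 5) − (z^3 + 5z^2 − 5z + 3) = 2z^3 + 5z^2 − 3.
N(1) = 4.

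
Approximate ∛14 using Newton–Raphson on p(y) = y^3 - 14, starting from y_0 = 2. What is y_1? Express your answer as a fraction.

p'(y) = 3y^2.
p(2) = -6, p'(2) = 12, so y_1 = 2 - (-6)/12 = 5/2.

5/2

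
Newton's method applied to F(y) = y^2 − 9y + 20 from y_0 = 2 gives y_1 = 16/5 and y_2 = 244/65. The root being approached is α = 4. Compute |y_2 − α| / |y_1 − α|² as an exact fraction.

y_1 − α = 16/5 − 4 = −4/5, so |y_1 − α| = 4/5.
y_2 − α = 244/65 − 4 = −16/65, so |y_2 − α| = 16/65.
|y_1 − α|² = 16/25.
Ratio = (16/65) / (16/25) = 5/13.

5/13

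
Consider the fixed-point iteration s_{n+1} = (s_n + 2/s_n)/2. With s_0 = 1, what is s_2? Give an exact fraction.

s_1 = (1 + 2/1)/2 = 3/2.
s_2 = (3/2 + 2/(3/2))/2 = 17/12.

17/12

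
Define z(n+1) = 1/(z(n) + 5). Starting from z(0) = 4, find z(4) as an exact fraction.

239/1241

z(1) = 1/(4 + 5) = 1/9.
z(2) = 1/(1/9 + 5) = 9/46.
z(3) = 1/(9/46 + 5) = 46/239.
z(4) = 1/(46/239 + 5) = 239/1241.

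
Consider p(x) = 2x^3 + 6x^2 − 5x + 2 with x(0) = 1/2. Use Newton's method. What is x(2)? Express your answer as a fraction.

2/5

p'(x) = 6x^2 + 12x − 5.
p(1/2) = 5/4, p'(1/2) = 5/2, so x(1) = (1/2) − (5/4)/(5/2) = 0.
p(0) = 2, p'(0) = −5, so x(2) = 0 − 2/(−5) = 2/5.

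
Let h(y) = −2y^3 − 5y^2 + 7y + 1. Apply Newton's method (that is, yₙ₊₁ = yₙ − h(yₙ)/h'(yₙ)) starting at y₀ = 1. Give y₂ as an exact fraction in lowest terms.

h'(y) = −6y^2 − 10y + 7.
h(1) = 1, h'(1) = −9, so y₁ = 1 − 1/(−9) = 10/9.
h(10/9) = −101/729, h'(10/9) = −311/27, so y₂ = (10/9) − (−101/729)/(−311/27) = 9229/8397.

9229/8397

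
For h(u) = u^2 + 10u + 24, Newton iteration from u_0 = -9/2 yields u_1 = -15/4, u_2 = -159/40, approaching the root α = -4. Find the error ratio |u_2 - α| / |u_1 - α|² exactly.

u_1 - α = -15/4 - (-4) = -15/4 + 4 = 1/4, so |u_1 - α| = 1/4.
u_2 - α = -159/40 - (-4) = -159/40 + 4 = 1/40, so |u_2 - α| = 1/40.
|u_1 - α|² = 1/16.
Ratio = (1/40) / (1/16) = 2/5.

2/5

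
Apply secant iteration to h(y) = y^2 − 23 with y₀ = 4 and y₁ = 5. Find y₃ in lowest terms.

h(4) = −7, h(5) = 2. y₂ = 5 − 2·(5 − 4)/(2 − (−7)) = 43/9.
h(5) = 2, h(43/9) = −14/81. y₃ = (43/9) − (−14/81)·((43/9) − 5)/((−14/81) − 2) = 211/44.

211/44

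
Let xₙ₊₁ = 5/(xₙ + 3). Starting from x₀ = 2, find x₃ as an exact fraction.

20/17

x₁ = 5/(2 + 3) = 1.
x₂ = 5/(1 + 3) = 5/4.
x₃ = 5/(5/4 + 3) = 20/17.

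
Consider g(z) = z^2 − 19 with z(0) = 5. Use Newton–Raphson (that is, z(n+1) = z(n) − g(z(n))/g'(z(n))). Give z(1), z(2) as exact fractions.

g'(z) = 2z.
g(5) = 6, g'(5) = 10, so z(1) = 5 − 6/10 = 22/5.
g(22/5) = 9/25, g'(22/5) = 44/5, so z(2) = (22/5) − (9/25)/(44/5) = 959/220.

z(1) = 22/5, z(2) = 959/220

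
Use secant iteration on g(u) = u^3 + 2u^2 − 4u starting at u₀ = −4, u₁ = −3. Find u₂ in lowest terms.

g(−4) = −16, g(−3) = 3. u₂ = (−3) − 3·((−3) − (−4))/(3 − (−16)) = −60/19.

−60/19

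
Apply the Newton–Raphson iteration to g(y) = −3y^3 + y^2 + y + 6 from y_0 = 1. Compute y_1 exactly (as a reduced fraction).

11/6

g'(y) = −9y^2 + 2y + 1.
g(1) = 5, g'(1) = −6, so y_1 = 1 − 5/(−6) = 11/6.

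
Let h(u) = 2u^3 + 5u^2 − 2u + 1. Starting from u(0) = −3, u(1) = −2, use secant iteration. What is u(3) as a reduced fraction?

−3283/1097

h(−3) = −2, h(−2) = 9. u(2) = (−2) − 9·((−2) − (−3))/(9 − (−2)) = −31/11.
h(−2) = 9, h(−31/11) = 2106/1331. u(3) = (−31/11) − (2106/1331)·((−31/11) − (−2))/((2106/1331) − 9) = −3283/1097.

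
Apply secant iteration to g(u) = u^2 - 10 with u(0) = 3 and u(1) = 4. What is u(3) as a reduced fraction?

79/25

g(3) = -1, g(4) = 6. u(2) = 4 - 6·(4 - 3)/(6 - (-1)) = 22/7.
g(4) = 6, g(22/7) = -6/49. u(3) = (22/7) - (-6/49)·((22/7) - 4)/((-6/49) - 6) = 79/25.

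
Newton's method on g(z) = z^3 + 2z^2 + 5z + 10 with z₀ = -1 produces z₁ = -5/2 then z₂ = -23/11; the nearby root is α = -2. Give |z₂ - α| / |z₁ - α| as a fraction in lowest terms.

2/11

z₁ - α = -5/2 - (-2) = -5/2 + 2 = -1/2, so |z₁ - α| = 1/2.
z₂ - α = -23/11 - (-2) = -23/11 + 2 = -1/11, so |z₂ - α| = 1/11.
Ratio = (1/11) / (1/2) = 2/11.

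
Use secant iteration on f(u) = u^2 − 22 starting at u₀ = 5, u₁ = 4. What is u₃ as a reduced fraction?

f(5) = 3, f(4) = −6. u₂ = 4 − (−6)·(4 − 5)/((−6) − 3) = 14/3.
f(4) = −6, f(14/3) = −2/9. u₃ = (14/3) − (−2/9)·((14/3) − 4)/((−2/9) − (−6)) = 61/13.

61/13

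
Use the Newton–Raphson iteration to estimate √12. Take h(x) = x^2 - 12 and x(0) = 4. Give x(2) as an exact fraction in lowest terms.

h'(x) = 2x.
h(4) = 4, h'(4) = 8, so x(1) = 4 - 4/8 = 7/2.
h(7/2) = 1/4, h'(7/2) = 7, so x(2) = (7/2) - (1/4)/7 = 97/28.

97/28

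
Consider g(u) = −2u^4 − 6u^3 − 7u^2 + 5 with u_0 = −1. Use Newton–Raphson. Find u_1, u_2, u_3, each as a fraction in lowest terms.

g'(u) = −8u^3 − 18u^2 − 14u.
g(−1) = 2, g'(−1) = 4, so u_1 = (−1) − 2/4 = −3/2.
g(−3/2) = −5/8, g'(−3/2) = 15/2, so u_2 = (−3/2) − (−5/8)/(15/2) = −17/12.
g(−17/12) = −469/10368, g'(−17/12) = 697/108, so u_3 = (−17/12) − (−469/10368)/(697/108) = −31441/22304.

u_1 = −3/2, u_2 = −17/12, u_3 = −31441/22304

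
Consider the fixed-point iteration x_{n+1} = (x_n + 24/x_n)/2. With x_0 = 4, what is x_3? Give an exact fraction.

x_1 = (4 + 24/4)/2 = 5.
x_2 = (5 + 24/5)/2 = 49/10.
x_3 = (49/10 + 24/(49/10))/2 = 4801/980.

4801/980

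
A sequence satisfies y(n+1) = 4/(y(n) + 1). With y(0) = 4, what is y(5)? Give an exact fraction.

y(1) = 4/(4 + 1) = 4/5.
y(2) = 4/(4/5 + 1) = 20/9.
y(3) = 4/(20/9 + 1) = 36/29.
y(4) = 4/(36/29 + 1) = 116/65.
y(5) = 4/(116/65 + 1) = 260/181.

260/181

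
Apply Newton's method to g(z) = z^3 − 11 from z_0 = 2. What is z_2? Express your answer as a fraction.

g'(z) = 3z^2.
g(2) = −3, g'(2) = 12, so z_1 = 2 − (−3)/12 = 9/4.
g(9/4) = 25/64, g'(9/4) = 243/16, so z_2 = (9/4) − (25/64)/(243/16) = 1081/486.

1081/486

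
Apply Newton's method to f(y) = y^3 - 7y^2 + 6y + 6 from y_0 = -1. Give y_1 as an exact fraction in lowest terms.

f'(y) = 3y^2 - 14y + 6.
f(-1) = -8, f'(-1) = 23, so y_1 = (-1) - (-8)/23 = -15/23.

-15/23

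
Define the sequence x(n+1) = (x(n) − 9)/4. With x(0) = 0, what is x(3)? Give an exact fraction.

−189/64

x(1) = (0 − 9)/4 = −9/4.
x(2) = ((−9/4) − 9)/4 = −45/16.
x(3) = ((−45/16) − 9)/4 = −189/64.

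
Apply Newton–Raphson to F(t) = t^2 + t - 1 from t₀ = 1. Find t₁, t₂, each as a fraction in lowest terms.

F'(t) = 2t + 1.
F(1) = 1, F'(1) = 3, so t₁ = 1 - 1/3 = 2/3.
F(2/3) = 1/9, F'(2/3) = 7/3, so t₂ = (2/3) - (1/9)/(7/3) = 13/21.

t₁ = 2/3, t₂ = 13/21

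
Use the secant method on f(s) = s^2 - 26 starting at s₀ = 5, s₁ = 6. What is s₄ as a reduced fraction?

f(5) = -1, f(6) = 10. s₂ = 6 - 10·(6 - 5)/(10 - (-1)) = 56/11.
f(6) = 10, f(56/11) = -10/121. s₃ = (56/11) - (-10/121)·((56/11) - 6)/((-10/121) - 10) = 311/61.
f(56/11) = -10/121, f(311/61) = -25/3721. s₄ = (311/61) - (-25/3721)·((311/61) - (56/11))/((-25/3721) - (-10/121)) = 34862/6837.

34862/6837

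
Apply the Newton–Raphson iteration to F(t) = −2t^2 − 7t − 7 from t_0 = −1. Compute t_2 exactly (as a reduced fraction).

F'(t) = −4t − 7.
F(−1) = −2, F'(−1) = −3, so t_1 = (−1) − (−2)/(−3) = −5/3.
F(−5/3) = −8/9, F'(−5/3) = −1/3, so t_2 = (−5/3) − (−8/9)/(−1/3) = −13/3.

−13/3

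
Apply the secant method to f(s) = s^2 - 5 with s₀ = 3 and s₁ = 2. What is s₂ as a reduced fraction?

11/5

f(3) = 4, f(2) = -1. s₂ = 2 - (-1)·(2 - 3)/((-1) - 4) = 11/5.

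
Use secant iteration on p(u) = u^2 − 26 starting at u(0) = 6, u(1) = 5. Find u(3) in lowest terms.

566/111

p(6) = 10, p(5) = −1. u(2) = 5 − (−1)·(5 − 6)/((−1) − 10) = 56/11.
p(5) = −1, p(56/11) = −10/121. u(3) = (56/11) − (−10/121)·((56/11) − 5)/((−10/121) − (−1)) = 566/111.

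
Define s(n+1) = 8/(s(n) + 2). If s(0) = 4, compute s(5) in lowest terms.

s(1) = 8/(4 + 2) = 4/3.
s(2) = 8/(4/3 + 2) = 12/5.
s(3) = 8/(12/5 + 2) = 20/11.
s(4) = 8/(20/11 + 2) = 44/21.
s(5) = 8/(44/21 + 2) = 84/43.

84/43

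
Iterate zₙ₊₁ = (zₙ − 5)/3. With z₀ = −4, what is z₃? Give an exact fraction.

z₁ = ((−4) − 5)/3 = −3.
z₂ = ((−3) − 5)/3 = −8/3.
z₃ = ((−8/3) − 5)/3 = −23/9.

−23/9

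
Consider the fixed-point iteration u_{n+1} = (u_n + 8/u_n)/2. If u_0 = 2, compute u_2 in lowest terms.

u_1 = (2 + 8/2)/2 = 3.
u_2 = (3 + 8/3)/2 = 17/6.

17/6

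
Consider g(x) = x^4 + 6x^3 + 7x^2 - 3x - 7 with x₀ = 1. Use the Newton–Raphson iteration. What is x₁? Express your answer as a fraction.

g'(x) = 4x^3 + 18x^2 + 14x - 3.
g(1) = 4, g'(1) = 33, so x₁ = 1 - 4/33 = 29/33.

29/33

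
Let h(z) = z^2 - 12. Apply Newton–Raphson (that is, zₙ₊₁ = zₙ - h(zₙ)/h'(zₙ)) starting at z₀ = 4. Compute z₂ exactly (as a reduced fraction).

h'(z) = 2z.
h(4) = 4, h'(4) = 8, so z₁ = 4 - 4/8 = 7/2.
h(7/2) = 1/4, h'(7/2) = 7, so z₂ = (7/2) - (1/4)/7 = 97/28.

97/28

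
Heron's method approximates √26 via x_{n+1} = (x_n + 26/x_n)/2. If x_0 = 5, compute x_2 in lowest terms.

5201/1020

x_1 = (5 + 26/5)/2 = 51/10.
x_2 = (51/10 + 26/(51/10))/2 = 5201/1020.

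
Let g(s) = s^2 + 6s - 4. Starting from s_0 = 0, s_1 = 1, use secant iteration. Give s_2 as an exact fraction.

4/7

g(0) = -4, g(1) = 3. s_2 = 1 - 3·(1 - 0)/(3 - (-4)) = 4/7.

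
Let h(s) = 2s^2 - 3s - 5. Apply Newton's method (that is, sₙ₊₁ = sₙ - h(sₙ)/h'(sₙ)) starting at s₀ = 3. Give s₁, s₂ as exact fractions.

h'(s) = 4s - 3.
h(3) = 4, h'(3) = 9, so s₁ = 3 - 4/9 = 23/9.
h(23/9) = 32/81, h'(23/9) = 65/9, so s₂ = (23/9) - (32/81)/(65/9) = 1463/585.

s₁ = 23/9, s₂ = 1463/585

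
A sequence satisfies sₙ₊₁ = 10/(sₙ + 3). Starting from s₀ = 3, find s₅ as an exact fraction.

890/447

s₁ = 10/(3 + 3) = 5/3.
s₂ = 10/(5/3 + 3) = 15/7.
s₃ = 10/(15/7 + 3) = 35/18.
s₄ = 10/(35/18 + 3) = 180/89.
s₅ = 10/(180/89 + 3) = 890/447.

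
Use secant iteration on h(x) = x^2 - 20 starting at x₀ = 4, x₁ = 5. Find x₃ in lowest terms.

h(4) = -4, h(5) = 5. x₂ = 5 - 5·(5 - 4)/(5 - (-4)) = 40/9.
h(5) = 5, h(40/9) = -20/81. x₃ = (40/9) - (-20/81)·((40/9) - 5)/((-20/81) - 5) = 76/17.

76/17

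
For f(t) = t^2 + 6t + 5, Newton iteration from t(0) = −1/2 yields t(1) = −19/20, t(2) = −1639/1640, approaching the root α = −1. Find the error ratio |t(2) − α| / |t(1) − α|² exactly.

t(1) − α = −19/20 − (−1) = −19/20 + 1 = 1/20, so |t(1) − α| = 1/20.
t(2) − α = −1639/1640 − (−1) = −1639/1640 + 1 = 1/1640, so |t(2) − α| = 1/1640.
|t(1) − α|² = 1/400.
Ratio = (1/1640) / (1/400) = 10/41.

10/41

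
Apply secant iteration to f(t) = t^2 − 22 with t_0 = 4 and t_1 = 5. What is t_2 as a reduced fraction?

f(4) = −6, f(5) = 3. t_2 = 5 − 3·(5 − 4)/(3 − (−6)) = 14/3.

14/3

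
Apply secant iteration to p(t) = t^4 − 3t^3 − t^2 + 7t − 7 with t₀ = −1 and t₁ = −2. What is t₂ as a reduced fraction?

−37/26

p(−1) = −11, p(−2) = 15. t₂ = (−2) − 15·((−2) − (−1))/(15 − (−11)) = −37/26.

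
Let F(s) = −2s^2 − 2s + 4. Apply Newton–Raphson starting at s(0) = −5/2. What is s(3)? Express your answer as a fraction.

−3843201/1921600

F'(s) = −4s − 2.
F(−5/2) = −7/2, F'(−5/2) = 8, so s(1) = (−5/2) − (−7/2)/8 = −33/16.
F(−33/16) = −49/128, F'(−33/16) = 25/4, so s(2) = (−33/16) − (−49/128)/(25/4) = −1601/800.
F(−1601/800) = −2401/320000, F'(−1601/800) = 1201/200, so s(3) = (−1601/800) − (−2401/320000)/(1201/200) = −3843201/1921600.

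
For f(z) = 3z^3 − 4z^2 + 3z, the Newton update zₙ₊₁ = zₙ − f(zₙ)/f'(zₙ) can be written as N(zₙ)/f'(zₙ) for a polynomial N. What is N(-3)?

f'(z) = 9z^2 − 8z + 3.
N(z) = z·f'(z) − f(z) = z·(9z^2 − 8z + 3) − (3z^3 − 4z^2 + 3z) = 6z^3 − 4z^2.
N(-3) = −198.

−198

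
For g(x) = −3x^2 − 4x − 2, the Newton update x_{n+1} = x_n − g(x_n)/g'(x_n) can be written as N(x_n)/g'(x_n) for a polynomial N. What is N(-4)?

−46

g'(x) = −6x − 4.
N(x) = x·g'(x) − g(x) = x·(−6x − 4) − (−3x^2 − 4x − 2) = −3x^2 + 2.
N(-4) = −46.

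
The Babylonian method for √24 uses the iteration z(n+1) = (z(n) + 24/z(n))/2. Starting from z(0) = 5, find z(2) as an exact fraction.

z(1) = (5 + 24/5)/2 = 49/10.
z(2) = (49/10 + 24/(49/10))/2 = 4801/980.

4801/980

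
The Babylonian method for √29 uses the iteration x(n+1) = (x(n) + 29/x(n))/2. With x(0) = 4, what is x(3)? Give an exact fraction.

x(1) = (4 + 29/4)/2 = 45/8.
x(2) = (45/8 + 29/(45/8))/2 = 3881/720.
x(3) = (3881/720 + 29/(3881/720))/2 = 30095761/5588640.

30095761/5588640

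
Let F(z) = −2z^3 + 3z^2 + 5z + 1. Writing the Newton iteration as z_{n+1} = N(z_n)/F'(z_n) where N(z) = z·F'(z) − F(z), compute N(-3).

134

F'(z) = −6z^2 + 6z + 5.
N(z) = z·F'(z) − F(z) = z·(−6z^2 + 6z + 5) − (−2z^3 + 3z^2 + 5z + 1) = −4z^3 + 3z^2 − 1.
N(-3) = 134.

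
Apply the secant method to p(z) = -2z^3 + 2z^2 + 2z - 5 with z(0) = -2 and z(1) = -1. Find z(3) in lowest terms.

-223/169

p(-2) = 15, p(-1) = -3. z(2) = (-1) - (-3)·((-1) - (-2))/((-3) - 15) = -7/6.
p(-1) = -3, p(-7/6) = -155/108. z(3) = (-7/6) - (-155/108)·((-7/6) - (-1))/((-155/108) - (-3)) = -223/169.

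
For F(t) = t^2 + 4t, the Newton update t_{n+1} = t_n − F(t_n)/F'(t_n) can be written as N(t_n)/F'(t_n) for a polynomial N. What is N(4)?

16

F'(t) = 2t + 4.
N(t) = t·F'(t) − F(t) = t·(2t + 4) − (t^2 + 4t) = t^2.
N(4) = 16.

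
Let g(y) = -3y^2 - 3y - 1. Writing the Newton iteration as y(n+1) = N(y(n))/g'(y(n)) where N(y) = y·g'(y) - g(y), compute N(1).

-2

g'(y) = -6y - 3.
N(y) = y·g'(y) - g(y) = y·(-6y - 3) - (-3y^2 - 3y - 1) = -3y^2 + 1.
N(1) = -2.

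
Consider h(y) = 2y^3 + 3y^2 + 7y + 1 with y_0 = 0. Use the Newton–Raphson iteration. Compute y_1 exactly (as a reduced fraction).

h'(y) = 6y^2 + 6y + 7.
h(0) = 1, h'(0) = 7, so y_1 = 0 − 1/7 = −1/7.

−1/7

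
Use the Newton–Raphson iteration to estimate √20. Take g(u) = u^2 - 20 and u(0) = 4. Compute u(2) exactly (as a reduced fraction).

161/36

g'(u) = 2u.
g(4) = -4, g'(4) = 8, so u(1) = 4 - (-4)/8 = 9/2.
g(9/2) = 1/4, g'(9/2) = 9, so u(2) = (9/2) - (1/4)/9 = 161/36.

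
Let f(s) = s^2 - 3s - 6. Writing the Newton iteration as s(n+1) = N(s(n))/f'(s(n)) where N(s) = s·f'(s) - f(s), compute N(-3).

f'(s) = 2s - 3.
N(s) = s·f'(s) - f(s) = s·(2s - 3) - (s^2 - 3s - 6) = s^2 + 6.
N(-3) = 15.

15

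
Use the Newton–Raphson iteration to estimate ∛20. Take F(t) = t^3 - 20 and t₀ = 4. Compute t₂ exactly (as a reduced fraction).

F'(t) = 3t^2.
F(4) = 44, F'(4) = 48, so t₁ = 4 - 44/48 = 37/12.
F(37/12) = 16093/1728, F'(37/12) = 1369/48, so t₂ = (37/12) - (16093/1728)/(1369/48) = 67933/24642.

67933/24642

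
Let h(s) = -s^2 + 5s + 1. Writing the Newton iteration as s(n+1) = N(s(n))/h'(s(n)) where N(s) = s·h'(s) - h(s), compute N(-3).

h'(s) = -2s + 5.
N(s) = s·h'(s) - h(s) = s·(-2s + 5) - (-s^2 + 5s + 1) = -s^2 - 1.
N(-3) = -10.

-10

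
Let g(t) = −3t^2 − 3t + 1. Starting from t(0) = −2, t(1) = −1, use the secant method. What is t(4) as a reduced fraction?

−77/61

g(−2) = −5, g(−1) = 1. t(2) = (−1) − 1·((−1) − (−2))/(1 − (−5)) = −7/6.
g(−1) = 1, g(−7/6) = 5/12. t(3) = (−7/6) − (5/12)·((−7/6) − (−1))/((5/12) − 1) = −9/7.
g(−7/6) = 5/12, g(−9/7) = −5/49. t(4) = (−9/7) − (−5/49)·((−9/7) − (−7/6))/((−5/49) − (5/12)) = −77/61.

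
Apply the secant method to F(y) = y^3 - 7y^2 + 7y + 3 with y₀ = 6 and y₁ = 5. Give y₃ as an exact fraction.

F(6) = 9, F(5) = -12. y₂ = 5 - (-12)·(5 - 6)/((-12) - 9) = 39/7.
F(5) = -12, F(39/7) = -804/343. y₃ = (39/7) - (-804/343)·((39/7) - 5)/((-804/343) - (-12)) = 394/69.

394/69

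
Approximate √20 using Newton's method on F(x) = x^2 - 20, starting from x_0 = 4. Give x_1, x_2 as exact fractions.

x_1 = 9/2, x_2 = 161/36

F'(x) = 2x.
F(4) = -4, F'(4) = 8, so x_1 = 4 - (-4)/8 = 9/2.
F(9/2) = 1/4, F'(9/2) = 9, so x_2 = (9/2) - (1/4)/9 = 161/36.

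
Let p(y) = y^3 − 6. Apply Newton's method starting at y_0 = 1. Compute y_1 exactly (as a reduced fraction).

8/3

p'(y) = 3y^2.
p(1) = −5, p'(1) = 3, so y_1 = 1 − (−5)/3 = 8/3.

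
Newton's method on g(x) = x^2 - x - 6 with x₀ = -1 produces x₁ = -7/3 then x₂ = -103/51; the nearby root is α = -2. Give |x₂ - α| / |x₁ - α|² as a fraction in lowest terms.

3/17

x₁ - α = -7/3 - (-2) = -7/3 + 2 = -1/3, so |x₁ - α| = 1/3.
x₂ - α = -103/51 - (-2) = -103/51 + 2 = -1/51, so |x₂ - α| = 1/51.
|x₁ - α|² = 1/9.
Ratio = (1/51) / (1/9) = 3/17.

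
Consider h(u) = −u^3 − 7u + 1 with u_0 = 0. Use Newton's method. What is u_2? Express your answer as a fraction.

h'(u) = −3u^2 − 7.
h(0) = 1, h'(0) = −7, so u_1 = 0 − 1/(−7) = 1/7.
h(1/7) = −1/343, h'(1/7) = −346/49, so u_2 = (1/7) − (−1/343)/(−346/49) = 345/2422.

345/2422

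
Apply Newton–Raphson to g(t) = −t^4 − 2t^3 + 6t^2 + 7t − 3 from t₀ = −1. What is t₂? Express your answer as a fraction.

g'(t) = −4t^3 − 6t^2 + 12t + 7.
g(−1) = −3, g'(−1) = −7, so t₁ = (−1) − (−3)/(−7) = −10/7.
g(−10/7) = 2187/2401, g'(−10/7) = −3679/343, so t₂ = (−10/7) − (2187/2401)/(−3679/343) = −34603/25753.

−34603/25753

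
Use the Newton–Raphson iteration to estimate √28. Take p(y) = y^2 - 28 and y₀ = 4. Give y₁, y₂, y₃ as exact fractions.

y₁ = 11/2, y₂ = 233/44, y₃ = 108497/20504

p'(y) = 2y.
p(4) = -12, p'(4) = 8, so y₁ = 4 - (-12)/8 = 11/2.
p(11/2) = 9/4, p'(11/2) = 11, so y₂ = (11/2) - (9/4)/11 = 233/44.
p(233/44) = 81/1936, p'(233/44) = 233/22, so y₃ = (233/44) - (81/1936)/(233/22) = 108497/20504.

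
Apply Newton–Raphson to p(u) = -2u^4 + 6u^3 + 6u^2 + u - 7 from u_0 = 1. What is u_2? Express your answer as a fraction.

4215859/5229303

p'(u) = -8u^3 + 18u^2 + 12u + 1.
p(1) = 4, p'(1) = 23, so u_1 = 1 - 4/23 = 19/23.
p(19/23) = 104000/279841, p'(19/23) = 227361/12167, so u_2 = (19/23) - (104000/279841)/(227361/12167) = 4215859/5229303.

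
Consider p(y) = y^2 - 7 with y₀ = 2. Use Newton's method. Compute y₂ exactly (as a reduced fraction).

p'(y) = 2y.
p(2) = -3, p'(2) = 4, so y₁ = 2 - (-3)/4 = 11/4.
p(11/4) = 9/16, p'(11/4) = 11/2, so y₂ = (11/4) - (9/16)/(11/2) = 233/88.

233/88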